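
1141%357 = 70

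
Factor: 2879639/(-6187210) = -1*2^(-1)*5^(-1)*7^1*97^1*103^(-1)*4241^1*6007^(-1)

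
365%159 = 47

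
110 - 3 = 107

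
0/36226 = 0 = 0.00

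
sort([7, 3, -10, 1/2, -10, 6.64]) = [-10, -10, 1/2, 3, 6.64, 7]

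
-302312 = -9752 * 31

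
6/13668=1/2278 ≈ 0.000439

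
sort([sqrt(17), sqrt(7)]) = [sqrt(7), sqrt(17)]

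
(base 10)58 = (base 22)2e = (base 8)72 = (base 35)1n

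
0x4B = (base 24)33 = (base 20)3F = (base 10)75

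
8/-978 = -4/489 ≈ -0.00818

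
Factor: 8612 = 2^2*2153^1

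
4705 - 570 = 4135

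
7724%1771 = 640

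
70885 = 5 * 14177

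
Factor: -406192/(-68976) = 3^(-2) * 53^1 = 53/9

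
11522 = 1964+9558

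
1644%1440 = 204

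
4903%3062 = 1841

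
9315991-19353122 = -10037131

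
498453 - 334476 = 163977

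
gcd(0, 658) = 658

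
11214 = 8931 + 2283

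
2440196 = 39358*62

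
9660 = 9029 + 631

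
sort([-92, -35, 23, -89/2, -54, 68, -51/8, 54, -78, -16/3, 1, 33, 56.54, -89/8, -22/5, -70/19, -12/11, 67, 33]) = [-92, -78, -54, -89/2, -35, -89/8, -51/8, -16/3, -22/5, -70/19, -12/11, 1, 23, 33, 33, 54, 56.54, 67, 68]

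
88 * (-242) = -21296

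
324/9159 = 108/3053 ≈ 0.0354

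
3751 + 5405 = 9156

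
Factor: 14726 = 2^1 * 37^1 * 199^1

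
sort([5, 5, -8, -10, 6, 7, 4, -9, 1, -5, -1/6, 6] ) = [-10, -9, -8, -5, -1/6, 1, 4, 5, 5, 6, 6, 7] 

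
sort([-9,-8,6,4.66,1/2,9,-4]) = [-9,-8,-4,1/2,4.66,6,9]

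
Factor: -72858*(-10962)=2^2*3^4*7^1*29^1*12143^1=798669396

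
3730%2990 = 740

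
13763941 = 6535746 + 7228195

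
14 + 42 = 56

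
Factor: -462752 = -1 * 2^5 * 14461^1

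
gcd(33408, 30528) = 576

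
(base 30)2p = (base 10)85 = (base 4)1111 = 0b1010101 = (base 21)41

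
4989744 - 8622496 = -3632752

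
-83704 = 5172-88876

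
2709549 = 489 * 5541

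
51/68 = 3/4 = 0.75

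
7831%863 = 64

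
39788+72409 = 112197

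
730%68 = 50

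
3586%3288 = 298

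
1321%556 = 209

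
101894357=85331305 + 16563052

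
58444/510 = 114 + 152/255 ≈ 114.60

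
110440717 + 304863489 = 415304206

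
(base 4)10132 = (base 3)101121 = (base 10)286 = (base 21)dd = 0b100011110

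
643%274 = 95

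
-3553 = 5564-9117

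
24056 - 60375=-36319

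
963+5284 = 6247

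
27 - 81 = -54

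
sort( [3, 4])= [3, 4]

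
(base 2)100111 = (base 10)39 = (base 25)1e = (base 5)124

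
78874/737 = 107 + 15/737 ≈ 107.02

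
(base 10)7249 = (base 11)54a0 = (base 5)212444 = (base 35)5w4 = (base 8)16121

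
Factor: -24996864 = -1*2^10*3^1*79^1*103^1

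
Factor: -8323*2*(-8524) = 2^3*7^1*29^1*41^1*2131^1 = 141890504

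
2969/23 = 129 + 2/23 ≈ 129.09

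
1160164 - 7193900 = -6033736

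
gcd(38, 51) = 1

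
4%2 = 0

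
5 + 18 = 23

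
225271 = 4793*47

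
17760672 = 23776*747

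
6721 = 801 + 5920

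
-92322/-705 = 130 + 224/235 ≈ 130.95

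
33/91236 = 11/30412 ≈ 0.000362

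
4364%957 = 536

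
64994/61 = 1065 + 29/61≈1065.48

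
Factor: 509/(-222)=-1*2^(-1)*3^(-1)*37^(-1)*509^1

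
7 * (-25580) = -179060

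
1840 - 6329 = -4489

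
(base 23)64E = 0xCD0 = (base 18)A24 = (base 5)101110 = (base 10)3280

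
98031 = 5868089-5770058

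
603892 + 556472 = 1160364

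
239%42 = 29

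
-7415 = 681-8096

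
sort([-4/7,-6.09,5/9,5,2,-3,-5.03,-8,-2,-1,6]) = [-8,-6.09,-5.03,-3,-2,-1,-4/7,5/9,2,5,6]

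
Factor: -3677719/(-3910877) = 83^(-1) * 199^1 * 18481^1 * 47119^(-1)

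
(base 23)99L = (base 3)20211210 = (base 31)55T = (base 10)4989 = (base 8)11575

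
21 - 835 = -814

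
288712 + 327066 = 615778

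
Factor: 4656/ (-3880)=-1*2^1*3^1*5^ (-1)=-6/5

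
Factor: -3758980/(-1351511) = 2^2*5^1*7^(-1)*29^1*6481^1*193073^(-1)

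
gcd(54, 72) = 18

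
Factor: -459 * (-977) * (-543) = -1 * 3^4 * 17^1 * 181^1 * 977^1 = -243504549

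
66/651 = 22/217 ≈ 0.101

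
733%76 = 49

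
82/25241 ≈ 0.00325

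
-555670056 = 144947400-700617456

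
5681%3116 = 2565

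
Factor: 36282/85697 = 2^1*3^1*17^(-1)*71^(-2)*6047^1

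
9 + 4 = 13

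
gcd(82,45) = 1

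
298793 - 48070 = 250723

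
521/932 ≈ 0.559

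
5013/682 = 7+239/682 ≈ 7.35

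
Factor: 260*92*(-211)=-1*2^4*5^1*13^1*23^1*211^1=-5047120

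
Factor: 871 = 13^1 * 67^1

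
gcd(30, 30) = 30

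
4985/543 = 9+98/543 ≈ 9.18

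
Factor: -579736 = -1*2^3*72467^1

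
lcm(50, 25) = 50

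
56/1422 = 28/711 ≈ 0.0394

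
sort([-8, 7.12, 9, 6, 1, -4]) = [-8, -4, 1, 6, 7.12, 9]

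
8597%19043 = 8597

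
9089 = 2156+6933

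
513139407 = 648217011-135077604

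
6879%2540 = 1799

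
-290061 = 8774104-9064165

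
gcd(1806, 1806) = 1806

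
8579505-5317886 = 3261619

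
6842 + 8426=15268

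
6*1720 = 10320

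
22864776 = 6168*3707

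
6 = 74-68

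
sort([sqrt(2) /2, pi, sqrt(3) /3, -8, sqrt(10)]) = [-8, sqrt(3) /3, sqrt(2) /2, pi, sqrt(10)]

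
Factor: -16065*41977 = -1*3^3*5^1*7^1*13^1*17^1*3229^1 = -674360505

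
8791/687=12+547/687≈12.80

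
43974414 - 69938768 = -25964354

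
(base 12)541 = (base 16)301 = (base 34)ml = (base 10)769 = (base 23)1aa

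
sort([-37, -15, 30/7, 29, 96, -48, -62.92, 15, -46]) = [-62.92, -48, -46, -37, -15, 30/7, 15, 29, 96]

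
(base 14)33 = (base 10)45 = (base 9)50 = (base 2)101101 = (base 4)231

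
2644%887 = 870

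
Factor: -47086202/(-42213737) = 2^1 * 17^(-1) * 379^1 * 62119^1 * 2483161^(-1)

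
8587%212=107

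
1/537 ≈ 0.00186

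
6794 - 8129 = -1335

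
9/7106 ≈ 0.00127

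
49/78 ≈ 0.628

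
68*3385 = 230180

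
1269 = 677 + 592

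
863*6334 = 5466242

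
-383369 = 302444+-685813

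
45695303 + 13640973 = 59336276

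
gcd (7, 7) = 7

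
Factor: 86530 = 2^1*5^1*17^1*509^1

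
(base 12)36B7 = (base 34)5BX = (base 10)6187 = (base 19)H2C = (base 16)182B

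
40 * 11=440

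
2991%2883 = 108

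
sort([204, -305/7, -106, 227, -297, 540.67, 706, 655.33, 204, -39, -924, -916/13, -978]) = [-978, -924, -297, -106, -916/13, -305/7, -39, 204, 204, 227, 540.67, 655.33, 706]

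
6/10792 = 3/5396 ≈ 0.000556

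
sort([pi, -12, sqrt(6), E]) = [-12, sqrt(6), E, pi]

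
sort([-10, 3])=[-10, 3]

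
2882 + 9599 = 12481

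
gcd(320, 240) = 80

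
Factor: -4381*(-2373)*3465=3^3*5^1*7^2*11^1*13^1*113^1*337^1=36022531545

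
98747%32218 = 2093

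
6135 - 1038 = 5097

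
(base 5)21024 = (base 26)21b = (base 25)25e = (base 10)1389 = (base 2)10101101101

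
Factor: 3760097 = 11^1 * 341827^1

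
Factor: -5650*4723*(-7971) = 2^1*3^1*5^2*113^1*2657^1*4723^1 = 212705736450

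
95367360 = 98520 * 968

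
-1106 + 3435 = 2329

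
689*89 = 61321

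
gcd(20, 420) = 20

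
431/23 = 18+17/23 ≈ 18.74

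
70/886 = 35/443 ≈ 0.0790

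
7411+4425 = 11836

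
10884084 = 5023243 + 5860841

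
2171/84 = 25 + 71/84 ≈ 25.85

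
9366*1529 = 14320614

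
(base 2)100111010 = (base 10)314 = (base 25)ce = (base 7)626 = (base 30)ae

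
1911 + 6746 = 8657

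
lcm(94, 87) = 8178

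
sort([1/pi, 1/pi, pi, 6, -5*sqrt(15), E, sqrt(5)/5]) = [-5*sqrt(15), 1/pi, 1/pi, sqrt(5)/5, E, pi, 6]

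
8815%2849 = 268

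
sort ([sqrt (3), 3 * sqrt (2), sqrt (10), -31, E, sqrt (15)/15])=[-31, sqrt (15)/15, sqrt (3), E, sqrt (10), 3 * sqrt (2)]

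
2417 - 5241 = -2824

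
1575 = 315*5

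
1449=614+835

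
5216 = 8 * 652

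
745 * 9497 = 7075265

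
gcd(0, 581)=581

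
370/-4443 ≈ -0.0833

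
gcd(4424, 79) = 79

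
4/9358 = 2/4679 ≈ 0.000427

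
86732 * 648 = 56202336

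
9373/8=1171 + 5/8 ≈ 1171.63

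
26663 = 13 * 2051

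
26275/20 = 1313 + 3/4 = 1313.75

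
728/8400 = 13/150 ≈ 0.0867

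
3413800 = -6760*(-505) 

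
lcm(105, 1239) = 6195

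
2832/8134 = 1416/4067 ≈ 0.348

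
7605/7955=1521/1591 ≈ 0.956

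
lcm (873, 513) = 49761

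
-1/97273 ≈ -0.0000103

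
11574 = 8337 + 3237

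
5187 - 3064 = 2123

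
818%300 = 218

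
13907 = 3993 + 9914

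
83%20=3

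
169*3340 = 564460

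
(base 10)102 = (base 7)204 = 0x66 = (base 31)39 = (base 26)3o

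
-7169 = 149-7318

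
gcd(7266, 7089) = 3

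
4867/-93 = -52 - 1/3 ≈ -52.33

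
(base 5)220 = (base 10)60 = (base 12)50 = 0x3c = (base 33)1r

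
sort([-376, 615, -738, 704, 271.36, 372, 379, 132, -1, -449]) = [-738, -449, -376, -1, 132, 271.36, 372, 379, 615, 704]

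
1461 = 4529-3068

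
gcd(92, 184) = 92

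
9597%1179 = 165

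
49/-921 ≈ -0.0532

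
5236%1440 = 916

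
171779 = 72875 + 98904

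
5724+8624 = 14348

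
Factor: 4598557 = 4598557^1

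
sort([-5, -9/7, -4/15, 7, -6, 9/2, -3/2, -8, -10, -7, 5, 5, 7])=[-10, -8, -7, -6, -5, -3/2, -9/7, -4/15, 9/2, 5, 5, 7, 7]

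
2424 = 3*808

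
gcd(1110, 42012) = 6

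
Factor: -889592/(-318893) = 2^3*11^2*347^(-1) = 968/347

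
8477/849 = 9 + 836/849 ≈ 9.98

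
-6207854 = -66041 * 94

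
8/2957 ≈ 0.00271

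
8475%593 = 173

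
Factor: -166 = -1*2^1*83^1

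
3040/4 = 760 = 760.00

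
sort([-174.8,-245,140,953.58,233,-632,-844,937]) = [-844,-632,-245,-174.8,140,233,937,953.58]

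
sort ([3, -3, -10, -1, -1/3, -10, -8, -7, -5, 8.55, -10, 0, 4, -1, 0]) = [-10, -10, -10, -8, -7, -5, -3, -1, -1, -1/3, 0, 0, 3, 4, 8.55]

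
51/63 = 17/21 ≈ 0.810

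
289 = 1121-832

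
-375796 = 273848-649644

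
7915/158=50 + 15/158 ≈ 50.09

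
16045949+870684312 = 886730261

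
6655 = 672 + 5983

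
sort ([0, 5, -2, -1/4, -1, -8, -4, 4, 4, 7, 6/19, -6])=[-8, -6, -4, -2, -1, -1/4, 0, 6/19, 4, 4, 5, 7]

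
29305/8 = 3663 + 1/8≈3663.13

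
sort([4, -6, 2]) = [-6, 2, 4]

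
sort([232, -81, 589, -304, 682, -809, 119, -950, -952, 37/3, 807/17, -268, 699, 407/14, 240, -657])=[-952, -950, -809, -657, -304, -268, -81, 37/3, 407/14, 807/17, 119, 232, 240, 589, 682, 699]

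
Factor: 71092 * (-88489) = -1 * 2^2 * 7^1 * 107^1 * 827^1 * 2539^1 = -6290859988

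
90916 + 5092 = 96008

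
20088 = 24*837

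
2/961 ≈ 0.00208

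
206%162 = 44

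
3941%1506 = 929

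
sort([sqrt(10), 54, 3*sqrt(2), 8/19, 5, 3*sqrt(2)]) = [8/19, sqrt(10), 3*sqrt(2), 3*sqrt(2), 5, 54]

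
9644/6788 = 2411/1697 ≈ 1.42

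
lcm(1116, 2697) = 32364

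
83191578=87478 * 951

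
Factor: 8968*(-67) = -1*2^3*19^1*59^1*67^1 = -600856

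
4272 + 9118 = 13390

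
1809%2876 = 1809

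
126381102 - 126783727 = -402625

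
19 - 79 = -60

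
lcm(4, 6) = 12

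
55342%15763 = 8053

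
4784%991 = 820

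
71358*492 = 35108136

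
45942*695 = 31929690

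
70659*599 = 42324741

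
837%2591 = 837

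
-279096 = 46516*(-6) 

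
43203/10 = 4320 + 3/10 = 4320.30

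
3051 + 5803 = 8854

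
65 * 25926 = 1685190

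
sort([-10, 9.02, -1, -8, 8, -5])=[-10, -8, -5, -1, 8, 9.02]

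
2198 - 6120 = -3922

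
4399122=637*6906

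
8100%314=250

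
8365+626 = 8991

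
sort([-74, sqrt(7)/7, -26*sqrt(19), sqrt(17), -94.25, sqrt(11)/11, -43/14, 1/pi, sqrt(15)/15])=[-26*sqrt(19), -94.25, -74, -43/14, sqrt(15)/15, sqrt(11)/11, 1/pi, sqrt(7)/7, sqrt(17)]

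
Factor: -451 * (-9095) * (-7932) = -1 * 2^2 * 3^1 * 5^1 * 11^1 * 17^1 * 41^1 * 107^1 * 661^1 = -32535834540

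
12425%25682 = 12425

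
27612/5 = 5522 + 2/5 = 5522.40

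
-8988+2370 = -6618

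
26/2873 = 2/221≈0.00905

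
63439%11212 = 7379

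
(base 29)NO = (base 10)691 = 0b1010110011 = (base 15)311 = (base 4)22303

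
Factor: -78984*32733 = -1*2^3*3^4*1097^1*3637^1 = -2585383272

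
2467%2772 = 2467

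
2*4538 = 9076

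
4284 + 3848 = 8132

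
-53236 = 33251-86487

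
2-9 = -7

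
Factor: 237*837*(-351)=-1*3^7*13^1*31^1*79^1=-69627519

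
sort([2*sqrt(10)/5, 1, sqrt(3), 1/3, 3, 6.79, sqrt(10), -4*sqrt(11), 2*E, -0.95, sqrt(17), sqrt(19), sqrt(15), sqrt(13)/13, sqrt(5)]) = [-4*sqrt(11), -0.95, sqrt(13)/13, 1/3, 1, 2*sqrt(10)/5, sqrt(3), sqrt(5), 3, sqrt(10), sqrt(15), sqrt(17), sqrt(19), 2*E, 6.79]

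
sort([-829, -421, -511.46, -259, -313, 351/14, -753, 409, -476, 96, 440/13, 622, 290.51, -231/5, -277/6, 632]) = [-829, -753, -511.46, -476, -421, -313, -259, -231/5, -277/6, 351/14, 440/13, 96, 290.51, 409, 622, 632]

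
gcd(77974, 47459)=1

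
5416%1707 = 295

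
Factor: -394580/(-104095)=2^2*181^1*191^(-1)=724/191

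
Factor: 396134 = 2^1 * 17^1 * 61^1 * 191^1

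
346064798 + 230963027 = 577027825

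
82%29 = 24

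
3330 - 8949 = -5619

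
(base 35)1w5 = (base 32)29e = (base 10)2350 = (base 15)a6a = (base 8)4456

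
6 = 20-14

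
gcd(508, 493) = 1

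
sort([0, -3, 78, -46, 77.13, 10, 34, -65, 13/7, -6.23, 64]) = [-65, -46, -6.23, -3, 0, 13/7, 10, 34, 64, 77.13, 78]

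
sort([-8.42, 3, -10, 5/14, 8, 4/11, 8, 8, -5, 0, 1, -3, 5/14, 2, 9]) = [-10, -8.42, -5, -3, 0, 5/14, 5/14, 4/11, 1, 2, 3, 8, 8, 8, 9]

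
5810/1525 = 1162/305≈3.81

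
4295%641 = 449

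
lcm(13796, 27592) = 27592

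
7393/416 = 17 + 321/416 ≈ 17.77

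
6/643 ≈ 0.00933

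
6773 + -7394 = -621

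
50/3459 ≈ 0.0145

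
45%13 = 6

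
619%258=103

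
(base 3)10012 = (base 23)3h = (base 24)3e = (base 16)56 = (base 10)86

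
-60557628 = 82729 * (-732)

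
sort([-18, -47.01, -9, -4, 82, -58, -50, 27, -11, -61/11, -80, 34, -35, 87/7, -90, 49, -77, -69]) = [-90, -80, -77, -69, -58, -50, -47.01, -35, -18, -11, -9, -61/11, -4, 87/7, 27, 34, 49, 82]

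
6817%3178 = 461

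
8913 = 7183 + 1730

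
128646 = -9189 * (-14)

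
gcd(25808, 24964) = 4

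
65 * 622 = 40430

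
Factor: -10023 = -1*3^1*13^1*257^1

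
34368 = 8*4296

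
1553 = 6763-5210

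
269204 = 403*668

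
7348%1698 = 556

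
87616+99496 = 187112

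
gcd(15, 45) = 15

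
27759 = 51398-23639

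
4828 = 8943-4115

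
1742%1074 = 668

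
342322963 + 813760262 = 1156083225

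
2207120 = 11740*188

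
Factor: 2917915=5^1 * 7^1 * 11^2 * 13^1 * 53^1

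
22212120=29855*744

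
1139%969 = 170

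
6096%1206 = 66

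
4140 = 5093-953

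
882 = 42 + 840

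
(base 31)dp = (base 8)654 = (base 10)428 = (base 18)15e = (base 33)cw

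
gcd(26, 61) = 1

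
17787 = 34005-16218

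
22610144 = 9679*2336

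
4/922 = 2/461 ≈ 0.00434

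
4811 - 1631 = 3180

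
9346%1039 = 1034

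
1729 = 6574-4845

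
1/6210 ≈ 0.000161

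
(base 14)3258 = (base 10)8702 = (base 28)b2m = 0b10000111111110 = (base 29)aa2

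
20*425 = 8500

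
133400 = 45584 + 87816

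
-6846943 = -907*7549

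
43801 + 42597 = 86398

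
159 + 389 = 548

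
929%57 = 17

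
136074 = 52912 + 83162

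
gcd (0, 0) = 0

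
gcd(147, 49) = 49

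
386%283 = 103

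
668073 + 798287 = 1466360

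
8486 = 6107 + 2379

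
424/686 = 212/343 ≈ 0.618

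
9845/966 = 10 + 185/966 ≈ 10.19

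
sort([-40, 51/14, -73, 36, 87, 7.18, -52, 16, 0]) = [-73, -52, -40, 0, 51/14, 7.18, 16, 36, 87]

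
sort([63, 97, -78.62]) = [-78.62, 63, 97]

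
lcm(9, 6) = 18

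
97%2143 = 97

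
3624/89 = 40+64/89 ≈ 40.72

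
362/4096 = 181/2048 ≈ 0.0884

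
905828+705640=1611468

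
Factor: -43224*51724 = -1*2^5*3^1*67^1*193^1*1801^1 = -2235718176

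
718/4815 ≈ 0.149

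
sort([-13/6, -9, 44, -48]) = [-48, -9, -13/6, 44]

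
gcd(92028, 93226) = 2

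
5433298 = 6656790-1223492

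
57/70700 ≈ 0.000806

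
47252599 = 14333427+32919172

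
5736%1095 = 261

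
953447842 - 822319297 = 131128545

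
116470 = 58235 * 2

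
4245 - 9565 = -5320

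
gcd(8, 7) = 1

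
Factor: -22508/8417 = -1 * 2^2 * 17^1 * 19^(-1) * 331^1 * 443^(-1)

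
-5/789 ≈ -0.00634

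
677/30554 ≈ 0.0222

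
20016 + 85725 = 105741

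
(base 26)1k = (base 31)1f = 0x2e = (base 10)46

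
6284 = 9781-3497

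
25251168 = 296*85308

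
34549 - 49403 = -14854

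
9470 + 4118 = 13588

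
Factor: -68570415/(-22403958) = 2^(-1)*3^2*5^1*41^(-1)*47^1*61^(-1)*101^1*107^1*1493^(-1) = 22856805/7467986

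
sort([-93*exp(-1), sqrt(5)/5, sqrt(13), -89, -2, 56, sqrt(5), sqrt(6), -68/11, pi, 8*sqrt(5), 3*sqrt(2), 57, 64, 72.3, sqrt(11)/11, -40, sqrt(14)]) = [-89, -40, -93*exp(-1), -68/11, -2, sqrt(11)/11, sqrt(5)/5, sqrt(5), sqrt(6), pi, sqrt(13), sqrt(14), 3*sqrt(2), 8*sqrt(5), 56, 57, 64, 72.3]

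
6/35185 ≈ 0.000171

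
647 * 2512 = 1625264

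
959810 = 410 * 2341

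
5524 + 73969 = 79493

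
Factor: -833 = -1*7^2*17^1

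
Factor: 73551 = 3^1*24517^1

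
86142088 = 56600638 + 29541450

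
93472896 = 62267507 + 31205389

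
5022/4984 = 1 + 19/2492 ≈ 1.01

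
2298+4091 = 6389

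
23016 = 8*2877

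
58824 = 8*7353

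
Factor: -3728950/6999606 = -1*3^(-2)*5^2*17^1*41^1*71^(-1)*107^1*5477^(-1) = -1864475/3499803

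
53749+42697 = 96446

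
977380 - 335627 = 641753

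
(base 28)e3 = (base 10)395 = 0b110001011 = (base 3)112122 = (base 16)18b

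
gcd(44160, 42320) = 1840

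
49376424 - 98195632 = -48819208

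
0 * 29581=0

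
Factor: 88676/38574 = 2^1*3^(-2)*7^1*2143^(-1)*3167^1 = 44338/19287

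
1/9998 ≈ 0.000100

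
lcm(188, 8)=376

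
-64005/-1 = 64005 = 64005.00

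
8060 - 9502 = -1442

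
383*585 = 224055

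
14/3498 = 7/1749 ≈ 0.00400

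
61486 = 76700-15214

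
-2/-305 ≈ 0.00656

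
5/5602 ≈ 0.000893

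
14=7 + 7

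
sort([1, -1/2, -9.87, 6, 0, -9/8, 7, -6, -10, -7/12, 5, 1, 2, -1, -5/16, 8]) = [-10, -9.87, -6, -9/8, -1, -7/12, -1/2, -5/16, 0, 1, 1, 2, 5, 6, 7, 8]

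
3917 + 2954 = 6871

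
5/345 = 1/69 ≈ 0.0145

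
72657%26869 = 18919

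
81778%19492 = 3810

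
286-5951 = -5665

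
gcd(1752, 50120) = 8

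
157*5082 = 797874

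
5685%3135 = 2550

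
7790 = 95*82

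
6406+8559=14965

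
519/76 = 6 + 63/76 ≈ 6.83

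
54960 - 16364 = 38596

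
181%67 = 47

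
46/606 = 23/303 ≈ 0.0759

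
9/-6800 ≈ -0.00132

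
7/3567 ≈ 0.00196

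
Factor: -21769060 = -1*2^2*5^1*19^1*57287^1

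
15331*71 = 1088501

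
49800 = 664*75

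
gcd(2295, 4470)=15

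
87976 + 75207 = 163183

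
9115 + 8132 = 17247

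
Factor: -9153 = -1 * 3^4 * 113^1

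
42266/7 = 6038 = 6038.00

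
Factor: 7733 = 11^1 * 19^1 * 37^1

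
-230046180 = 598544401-828590581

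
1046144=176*5944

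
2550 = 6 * 425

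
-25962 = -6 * 4327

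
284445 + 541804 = 826249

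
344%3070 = 344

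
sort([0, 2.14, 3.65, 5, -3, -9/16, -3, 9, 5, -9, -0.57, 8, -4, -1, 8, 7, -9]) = [-9, -9, -4, -3, -3, -1, -0.57, -9/16, 0, 2.14, 3.65, 5, 5, 7, 8, 8, 9]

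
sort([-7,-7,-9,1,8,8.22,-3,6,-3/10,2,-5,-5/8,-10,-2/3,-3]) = [-10,-9,-7,-7,-5,-3,-3,-2/3,-5/8,-3/10,1,2,6,8,8.22]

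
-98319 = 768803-867122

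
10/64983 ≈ 0.000154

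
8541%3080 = 2381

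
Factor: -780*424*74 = -1*2^6*3^1*5^1*13^1*37^1*53^1 = -24473280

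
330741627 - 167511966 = 163229661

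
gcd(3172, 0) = 3172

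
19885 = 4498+15387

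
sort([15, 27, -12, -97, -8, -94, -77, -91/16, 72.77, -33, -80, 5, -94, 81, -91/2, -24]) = [-97, -94, -94, -80, -77, -91/2, -33, -24, -12, -8, -91/16, 5, 15, 27, 72.77, 81]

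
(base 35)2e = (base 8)124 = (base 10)84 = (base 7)150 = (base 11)77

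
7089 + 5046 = 12135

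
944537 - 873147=71390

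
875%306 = 263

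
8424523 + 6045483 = 14470006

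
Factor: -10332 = -1*2^2*3^2*7^1*41^1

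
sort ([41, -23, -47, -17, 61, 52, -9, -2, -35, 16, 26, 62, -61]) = [-61, -47, -35, -23, -17, -9, -2, 16, 26, 41, 52, 61, 62]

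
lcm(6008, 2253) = 18024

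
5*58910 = 294550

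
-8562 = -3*2854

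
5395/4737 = 1 + 658/4737 ≈ 1.14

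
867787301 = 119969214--747818087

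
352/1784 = 44/223 ≈ 0.197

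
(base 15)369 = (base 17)2b9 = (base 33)nf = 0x306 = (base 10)774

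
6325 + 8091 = 14416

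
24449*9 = 220041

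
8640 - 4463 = 4177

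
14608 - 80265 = -65657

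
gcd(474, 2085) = 3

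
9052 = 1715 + 7337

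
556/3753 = 4/27 ≈ 0.148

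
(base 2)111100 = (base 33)1r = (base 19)33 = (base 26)28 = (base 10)60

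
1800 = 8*225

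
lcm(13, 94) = 1222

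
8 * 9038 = 72304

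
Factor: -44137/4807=-1 * 11^ (-1) * 101^1=-101/11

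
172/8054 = 86/4027 ≈ 0.0214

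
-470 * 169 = -79430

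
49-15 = 34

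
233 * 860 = 200380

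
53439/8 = 6679 + 7/8 ≈ 6679.88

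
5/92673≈0.0000540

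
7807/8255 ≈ 0.946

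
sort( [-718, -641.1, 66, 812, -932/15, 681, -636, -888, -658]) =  [-888, -718, -658, -641.1, -636, -932/15, 66, 681, 812]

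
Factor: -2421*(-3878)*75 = 2^1*3^3*5^2*7^1*269^1*277^1 = 704147850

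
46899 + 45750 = 92649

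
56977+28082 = 85059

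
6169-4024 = 2145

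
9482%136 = 98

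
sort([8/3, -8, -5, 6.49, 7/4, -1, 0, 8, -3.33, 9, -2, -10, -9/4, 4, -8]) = [-10, -8, -8, -5, -3.33, -9/4, -2, -1, 0, 7/4, 8/3, 4, 6.49, 8, 9]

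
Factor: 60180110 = 2^1 * 5^1 * 241^1 * 24971^1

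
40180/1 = 40180 = 40180.00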